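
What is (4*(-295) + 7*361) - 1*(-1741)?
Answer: 3088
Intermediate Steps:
(4*(-295) + 7*361) - 1*(-1741) = (-1180 + 2527) + 1741 = 1347 + 1741 = 3088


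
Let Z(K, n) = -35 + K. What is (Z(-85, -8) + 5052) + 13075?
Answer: 18007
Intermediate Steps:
(Z(-85, -8) + 5052) + 13075 = ((-35 - 85) + 5052) + 13075 = (-120 + 5052) + 13075 = 4932 + 13075 = 18007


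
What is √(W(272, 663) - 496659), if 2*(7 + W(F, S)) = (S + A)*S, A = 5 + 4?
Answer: I*√273898 ≈ 523.35*I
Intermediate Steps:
A = 9
W(F, S) = -7 + S*(9 + S)/2 (W(F, S) = -7 + ((S + 9)*S)/2 = -7 + ((9 + S)*S)/2 = -7 + (S*(9 + S))/2 = -7 + S*(9 + S)/2)
√(W(272, 663) - 496659) = √((-7 + (½)*663² + (9/2)*663) - 496659) = √((-7 + (½)*439569 + 5967/2) - 496659) = √((-7 + 439569/2 + 5967/2) - 496659) = √(222761 - 496659) = √(-273898) = I*√273898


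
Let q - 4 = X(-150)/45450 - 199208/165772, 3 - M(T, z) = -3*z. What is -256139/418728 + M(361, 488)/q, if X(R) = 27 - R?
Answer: 385228300710254657/736706122649736 ≈ 522.91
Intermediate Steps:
M(T, z) = 3 + 3*z (M(T, z) = 3 - (-3)*z = 3 + 3*z)
q = 1759390637/627861450 (q = 4 + ((27 - 1*(-150))/45450 - 199208/165772) = 4 + ((27 + 150)*(1/45450) - 199208*1/165772) = 4 + (177*(1/45450) - 49802/41443) = 4 + (59/15150 - 49802/41443) = 4 - 752055163/627861450 = 1759390637/627861450 ≈ 2.8022)
-256139/418728 + M(361, 488)/q = -256139/418728 + (3 + 3*488)/(1759390637/627861450) = -256139*1/418728 + (3 + 1464)*(627861450/1759390637) = -256139/418728 + 1467*(627861450/1759390637) = -256139/418728 + 921072747150/1759390637 = 385228300710254657/736706122649736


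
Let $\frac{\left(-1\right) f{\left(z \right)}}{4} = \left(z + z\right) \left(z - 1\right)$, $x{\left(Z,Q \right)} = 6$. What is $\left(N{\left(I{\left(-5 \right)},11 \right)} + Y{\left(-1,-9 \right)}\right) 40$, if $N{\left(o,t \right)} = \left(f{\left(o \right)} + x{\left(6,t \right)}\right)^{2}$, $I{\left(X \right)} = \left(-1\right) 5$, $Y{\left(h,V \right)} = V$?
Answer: $2189880$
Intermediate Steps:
$I{\left(X \right)} = -5$
$f{\left(z \right)} = - 8 z \left(-1 + z\right)$ ($f{\left(z \right)} = - 4 \left(z + z\right) \left(z - 1\right) = - 4 \cdot 2 z \left(-1 + z\right) = - 8 z \left(-1 + z\right)$)
$N{\left(o,t \right)} = \left(6 + 8 o \left(1 - o\right)\right)^{2}$ ($N{\left(o,t \right)} = \left(8 o \left(1 - o\right) + 6\right)^{2} = \left(6 + 8 o \left(1 - o\right)\right)^{2}$)
$\left(N{\left(I{\left(-5 \right)},11 \right)} + Y{\left(-1,-9 \right)}\right) 40 = \left(4 \left(-3 + 4 \left(-5\right) \left(-1 - 5\right)\right)^{2} - 9\right) 40 = \left(4 \left(-3 + 4 \left(-5\right) \left(-6\right)\right)^{2} - 9\right) 40 = \left(4 \left(-3 + 120\right)^{2} - 9\right) 40 = \left(4 \cdot 117^{2} - 9\right) 40 = \left(4 \cdot 13689 - 9\right) 40 = \left(54756 - 9\right) 40 = 54747 \cdot 40 = 2189880$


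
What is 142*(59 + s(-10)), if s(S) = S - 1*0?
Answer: 6958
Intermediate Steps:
s(S) = S (s(S) = S + 0 = S)
142*(59 + s(-10)) = 142*(59 - 10) = 142*49 = 6958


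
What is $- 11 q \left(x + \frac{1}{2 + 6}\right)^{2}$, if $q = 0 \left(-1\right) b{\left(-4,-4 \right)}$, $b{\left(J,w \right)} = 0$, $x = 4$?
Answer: $0$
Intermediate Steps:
$q = 0$ ($q = 0 \left(-1\right) 0 = 0 \cdot 0 = 0$)
$- 11 q \left(x + \frac{1}{2 + 6}\right)^{2} = \left(-11\right) 0 \left(4 + \frac{1}{2 + 6}\right)^{2} = 0 \left(4 + \frac{1}{8}\right)^{2} = 0 \left(\frac{33}{8}\right)^{2} = 0 \cdot \frac{1089}{64} = 0$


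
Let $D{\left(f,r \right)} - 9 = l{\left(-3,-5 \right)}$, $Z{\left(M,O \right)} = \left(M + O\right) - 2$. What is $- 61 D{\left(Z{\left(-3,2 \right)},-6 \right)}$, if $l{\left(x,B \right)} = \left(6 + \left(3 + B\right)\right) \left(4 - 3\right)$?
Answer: $-793$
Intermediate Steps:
$Z{\left(M,O \right)} = -2 + M + O$
$l{\left(x,B \right)} = 9 + B$ ($l{\left(x,B \right)} = \left(9 + B\right) 1 = 9 + B$)
$D{\left(f,r \right)} = 13$ ($D{\left(f,r \right)} = 9 + \left(9 - 5\right) = 9 + 4 = 13$)
$- 61 D{\left(Z{\left(-3,2 \right)},-6 \right)} = \left(-61\right) 13 = -793$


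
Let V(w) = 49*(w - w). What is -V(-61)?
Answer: 0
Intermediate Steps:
V(w) = 0 (V(w) = 49*0 = 0)
-V(-61) = -1*0 = 0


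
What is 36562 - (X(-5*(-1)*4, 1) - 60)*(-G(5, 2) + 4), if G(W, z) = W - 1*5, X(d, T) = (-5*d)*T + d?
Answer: 37122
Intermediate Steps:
X(d, T) = d - 5*T*d (X(d, T) = -5*T*d + d = d - 5*T*d)
G(W, z) = -5 + W (G(W, z) = W - 5 = -5 + W)
36562 - (X(-5*(-1)*4, 1) - 60)*(-G(5, 2) + 4) = 36562 - ((-5*(-1)*4)*(1 - 5*1) - 60)*(-(-5 + 5) + 4) = 36562 - ((5*4)*(1 - 5) - 60)*(-1*0 + 4) = 36562 - (20*(-4) - 60)*(0 + 4) = 36562 - (-80 - 60)*4 = 36562 - (-140)*4 = 36562 - 1*(-560) = 36562 + 560 = 37122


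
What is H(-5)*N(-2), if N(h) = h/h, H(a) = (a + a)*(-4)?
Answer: 40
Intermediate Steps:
H(a) = -8*a (H(a) = (2*a)*(-4) = -8*a)
N(h) = 1
H(-5)*N(-2) = -8*(-5)*1 = 40*1 = 40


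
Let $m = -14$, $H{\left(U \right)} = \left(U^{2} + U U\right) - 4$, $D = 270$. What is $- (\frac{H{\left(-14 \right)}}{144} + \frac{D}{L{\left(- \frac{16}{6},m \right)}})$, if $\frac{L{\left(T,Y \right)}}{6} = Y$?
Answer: $\frac{131}{252} \approx 0.51984$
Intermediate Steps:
$H{\left(U \right)} = -4 + 2 U^{2}$ ($H{\left(U \right)} = \left(U^{2} + U^{2}\right) - 4 = 2 U^{2} - 4 = -4 + 2 U^{2}$)
$L{\left(T,Y \right)} = 6 Y$
$- (\frac{H{\left(-14 \right)}}{144} + \frac{D}{L{\left(- \frac{16}{6},m \right)}}) = - (\frac{-4 + 2 \left(-14\right)^{2}}{144} + \frac{270}{6 \left(-14\right)}) = - (\left(-4 + 2 \cdot 196\right) \frac{1}{144} + \frac{270}{-84}) = - (\left(-4 + 392\right) \frac{1}{144} + 270 \left(- \frac{1}{84}\right)) = - (388 \cdot \frac{1}{144} - \frac{45}{14}) = - (\frac{97}{36} - \frac{45}{14}) = \left(-1\right) \left(- \frac{131}{252}\right) = \frac{131}{252}$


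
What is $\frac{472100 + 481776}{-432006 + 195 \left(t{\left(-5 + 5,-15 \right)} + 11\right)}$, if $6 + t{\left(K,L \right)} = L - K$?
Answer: $- \frac{238469}{108489} \approx -2.1981$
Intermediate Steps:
$t{\left(K,L \right)} = -6 + L - K$ ($t{\left(K,L \right)} = -6 - \left(K - L\right) = -6 + L - K$)
$\frac{472100 + 481776}{-432006 + 195 \left(t{\left(-5 + 5,-15 \right)} + 11\right)} = \frac{472100 + 481776}{-432006 + 195 \left(\left(-6 - 15 - \left(-5 + 5\right)\right) + 11\right)} = \frac{953876}{-432006 + 195 \left(\left(-6 - 15 - 0\right) + 11\right)} = \frac{953876}{-432006 + 195 \left(\left(-6 - 15 + 0\right) + 11\right)} = \frac{953876}{-432006 + 195 \left(-21 + 11\right)} = \frac{953876}{-432006 + 195 \left(-10\right)} = \frac{953876}{-432006 - 1950} = \frac{953876}{-433956} = 953876 \left(- \frac{1}{433956}\right) = - \frac{238469}{108489}$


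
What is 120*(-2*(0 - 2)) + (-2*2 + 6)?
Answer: 482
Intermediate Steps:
120*(-2*(0 - 2)) + (-2*2 + 6) = 120*(-2*(-2)) + (-4 + 6) = 120*4 + 2 = 480 + 2 = 482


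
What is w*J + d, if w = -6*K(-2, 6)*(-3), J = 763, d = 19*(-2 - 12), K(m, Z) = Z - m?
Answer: 109606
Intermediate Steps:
d = -266 (d = 19*(-14) = -266)
w = 144 (w = -6*(6 - 1*(-2))*(-3) = -6*(6 + 2)*(-3) = -6*8*(-3) = -48*(-3) = 144)
w*J + d = 144*763 - 266 = 109872 - 266 = 109606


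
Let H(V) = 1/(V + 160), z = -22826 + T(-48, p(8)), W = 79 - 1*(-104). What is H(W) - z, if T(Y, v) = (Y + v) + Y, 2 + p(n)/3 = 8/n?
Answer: 7863276/343 ≈ 22925.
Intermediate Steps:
p(n) = -6 + 24/n (p(n) = -6 + 3*(8/n) = -6 + 24/n)
T(Y, v) = v + 2*Y
W = 183 (W = 79 + 104 = 183)
z = -22925 (z = -22826 + ((-6 + 24/8) + 2*(-48)) = -22826 + ((-6 + 24*(1/8)) - 96) = -22826 + ((-6 + 3) - 96) = -22826 + (-3 - 96) = -22826 - 99 = -22925)
H(V) = 1/(160 + V)
H(W) - z = 1/(160 + 183) - 1*(-22925) = 1/343 + 22925 = 7863276/343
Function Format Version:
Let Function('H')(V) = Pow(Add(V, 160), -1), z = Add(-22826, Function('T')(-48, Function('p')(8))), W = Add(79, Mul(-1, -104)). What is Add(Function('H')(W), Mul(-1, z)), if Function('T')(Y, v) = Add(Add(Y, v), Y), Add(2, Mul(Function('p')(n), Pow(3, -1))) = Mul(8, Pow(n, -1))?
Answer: Rational(7863276, 343) ≈ 22925.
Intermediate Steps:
Function('p')(n) = Add(-6, Mul(24, Pow(n, -1))) (Function('p')(n) = Add(-6, Mul(3, Mul(8, Pow(n, -1)))) = Add(-6, Mul(24, Pow(n, -1))))
Function('T')(Y, v) = Add(v, Mul(2, Y))
W = 183 (W = Add(79, 104) = 183)
z = -22925 (z = Add(-22826, Add(Add(-6, Mul(24, Pow(8, -1))), Mul(2, -48))) = Add(-22826, Add(Add(-6, Mul(24, Rational(1, 8))), -96)) = Add(-22826, Add(Add(-6, 3), -96)) = Add(-22826, Add(-3, -96)) = Add(-22826, -99) = -22925)
Function('H')(V) = Pow(Add(160, V), -1)
Add(Function('H')(W), Mul(-1, z)) = Add(Pow(Add(160, 183), -1), Mul(-1, -22925)) = Add(Pow(343, -1), 22925) = Add(Rational(1, 343), 22925) = Rational(7863276, 343)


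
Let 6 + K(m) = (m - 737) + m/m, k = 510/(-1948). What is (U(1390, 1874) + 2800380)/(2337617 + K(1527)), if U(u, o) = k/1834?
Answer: 5002363599825/4177124907032 ≈ 1.1976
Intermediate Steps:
k = -255/974 (k = 510*(-1/1948) = -255/974 ≈ -0.26181)
U(u, o) = -255/1786316 (U(u, o) = -255/974/1834 = -255/974*1/1834 = -255/1786316)
K(m) = -742 + m (K(m) = -6 + ((m - 737) + m/m) = -6 + ((-737 + m) + 1) = -6 + (-736 + m) = -742 + m)
(U(1390, 1874) + 2800380)/(2337617 + K(1527)) = (-255/1786316 + 2800380)/(2337617 + (-742 + 1527)) = 5002363599825/(1786316*(2337617 + 785)) = (5002363599825/1786316)/2338402 = (5002363599825/1786316)*(1/2338402) = 5002363599825/4177124907032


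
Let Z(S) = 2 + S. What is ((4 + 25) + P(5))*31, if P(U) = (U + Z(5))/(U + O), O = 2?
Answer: 6665/7 ≈ 952.14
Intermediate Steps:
P(U) = (7 + U)/(2 + U) (P(U) = (U + (2 + 5))/(U + 2) = (U + 7)/(2 + U) = (7 + U)/(2 + U))
((4 + 25) + P(5))*31 = ((4 + 25) + (7 + 5)/(2 + 5))*31 = (29 + 12/7)*31 = (215/7)*31 = 6665/7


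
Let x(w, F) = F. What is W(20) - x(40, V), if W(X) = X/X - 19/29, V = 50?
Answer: -1440/29 ≈ -49.655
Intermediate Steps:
W(X) = 10/29 (W(X) = 1 - 19*1/29 = 1 - 19/29 = 10/29)
W(20) - x(40, V) = 10/29 - 1*50 = 10/29 - 50 = -1440/29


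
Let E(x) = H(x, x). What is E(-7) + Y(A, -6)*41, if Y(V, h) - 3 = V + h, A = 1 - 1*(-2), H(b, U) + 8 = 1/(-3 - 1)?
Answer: -33/4 ≈ -8.2500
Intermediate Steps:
H(b, U) = -33/4 (H(b, U) = -8 + 1/(-3 - 1) = -8 + 1/(-4) = -8 - ¼ = -33/4)
A = 3 (A = 1 + 2 = 3)
Y(V, h) = 3 + V + h (Y(V, h) = 3 + (V + h) = 3 + V + h)
E(x) = -33/4
E(-7) + Y(A, -6)*41 = -33/4 + (3 + 3 - 6)*41 = -33/4 + 0*41 = -33/4 + 0 = -33/4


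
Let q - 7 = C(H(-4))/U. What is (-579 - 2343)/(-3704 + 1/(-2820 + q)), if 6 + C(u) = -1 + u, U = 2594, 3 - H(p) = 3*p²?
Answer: 3553626338/4504665715 ≈ 0.78888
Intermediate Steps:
H(p) = 3 - 3*p²
C(u) = -7 + u (C(u) = -6 + (-1 + u) = -7 + u)
q = 9053/1297 (q = 7 + (-7 + (3 - 3*(-4)²))/2594 = 7 + (-7 + (3 - 3*16))*(1/2594) = 7 + (-7 + (3 - 48))*(1/2594) = 7 + (-7 - 45)*(1/2594) = 7 - 52*1/2594 = 7 - 26/1297 = 9053/1297 ≈ 6.9799)
(-579 - 2343)/(-3704 + 1/(-2820 + q)) = (-579 - 2343)/(-3704 + 1/(-2820 + 9053/1297)) = -2922/(-3704 + 1/(-3648487/1297)) = -2922/(-3704 - 1297/3648487) = -2922/(-13513997145/3648487) = -2922*(-3648487/13513997145) = 3553626338/4504665715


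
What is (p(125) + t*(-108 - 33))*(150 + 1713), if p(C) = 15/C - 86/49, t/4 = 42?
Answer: -54063892989/1225 ≈ -4.4134e+7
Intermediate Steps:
t = 168 (t = 4*42 = 168)
p(C) = -86/49 + 15/C (p(C) = 15/C - 86*1/49 = 15/C - 86/49 = -86/49 + 15/C)
(p(125) + t*(-108 - 33))*(150 + 1713) = ((-86/49 + 15/125) + 168*(-108 - 33))*(150 + 1713) = ((-86/49 + 15*(1/125)) + 168*(-141))*1863 = ((-86/49 + 3/25) - 23688)*1863 = (-2003/1225 - 23688)*1863 = -29019803/1225*1863 = -54063892989/1225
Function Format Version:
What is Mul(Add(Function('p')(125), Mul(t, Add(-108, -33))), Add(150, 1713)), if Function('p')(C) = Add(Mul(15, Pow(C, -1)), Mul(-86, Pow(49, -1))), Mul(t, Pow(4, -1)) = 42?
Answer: Rational(-54063892989, 1225) ≈ -4.4134e+7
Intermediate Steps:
t = 168 (t = Mul(4, 42) = 168)
Function('p')(C) = Add(Rational(-86, 49), Mul(15, Pow(C, -1))) (Function('p')(C) = Add(Mul(15, Pow(C, -1)), Mul(-86, Rational(1, 49))) = Add(Mul(15, Pow(C, -1)), Rational(-86, 49)) = Add(Rational(-86, 49), Mul(15, Pow(C, -1))))
Mul(Add(Function('p')(125), Mul(t, Add(-108, -33))), Add(150, 1713)) = Mul(Add(Add(Rational(-86, 49), Mul(15, Pow(125, -1))), Mul(168, Add(-108, -33))), Add(150, 1713)) = Mul(Add(Add(Rational(-86, 49), Mul(15, Rational(1, 125))), Mul(168, -141)), 1863) = Mul(Add(Add(Rational(-86, 49), Rational(3, 25)), -23688), 1863) = Mul(Add(Rational(-2003, 1225), -23688), 1863) = Mul(Rational(-29019803, 1225), 1863) = Rational(-54063892989, 1225)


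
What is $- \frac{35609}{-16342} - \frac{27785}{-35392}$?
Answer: $\frac{857168099}{289188032} \approx 2.9641$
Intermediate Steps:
$- \frac{35609}{-16342} - \frac{27785}{-35392} = \left(-35609\right) \left(- \frac{1}{16342}\right) - - \frac{27785}{35392} = \frac{35609}{16342} + \frac{27785}{35392} = \frac{857168099}{289188032}$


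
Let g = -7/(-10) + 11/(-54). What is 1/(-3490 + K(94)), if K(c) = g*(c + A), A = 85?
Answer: -135/459157 ≈ -0.00029402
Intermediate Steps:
g = 67/135 (g = -7*(-⅒) + 11*(-1/54) = 7/10 - 11/54 = 67/135 ≈ 0.49630)
K(c) = 1139/27 + 67*c/135 (K(c) = 67*(c + 85)/135 = 67*(85 + c)/135 = 1139/27 + 67*c/135)
1/(-3490 + K(94)) = 1/(-3490 + (1139/27 + (67/135)*94)) = 1/(-3490 + (1139/27 + 6298/135)) = 1/(-3490 + 11993/135) = 1/(-459157/135) = -135/459157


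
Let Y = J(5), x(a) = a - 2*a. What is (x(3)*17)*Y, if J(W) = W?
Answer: -255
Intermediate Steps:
x(a) = -a
Y = 5
(x(3)*17)*Y = (-1*3*17)*5 = -3*17*5 = -51*5 = -255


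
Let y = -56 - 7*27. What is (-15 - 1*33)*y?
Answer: 11760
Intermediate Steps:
y = -245 (y = -56 - 189 = -245)
(-15 - 1*33)*y = (-15 - 1*33)*(-245) = (-15 - 33)*(-245) = -48*(-245) = 11760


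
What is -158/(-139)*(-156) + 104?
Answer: -10192/139 ≈ -73.324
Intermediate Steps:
-158/(-139)*(-156) + 104 = -158*(-1/139)*(-156) + 104 = (158/139)*(-156) + 104 = -24648/139 + 104 = -10192/139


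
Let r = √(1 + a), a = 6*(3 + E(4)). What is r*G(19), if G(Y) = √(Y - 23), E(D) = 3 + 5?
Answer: 2*I*√67 ≈ 16.371*I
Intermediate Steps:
E(D) = 8
a = 66 (a = 6*(3 + 8) = 6*11 = 66)
G(Y) = √(-23 + Y)
r = √67 (r = √(1 + 66) = √67 ≈ 8.1853)
r*G(19) = √67*√(-23 + 19) = √67*√(-4) = √67*(2*I) = 2*I*√67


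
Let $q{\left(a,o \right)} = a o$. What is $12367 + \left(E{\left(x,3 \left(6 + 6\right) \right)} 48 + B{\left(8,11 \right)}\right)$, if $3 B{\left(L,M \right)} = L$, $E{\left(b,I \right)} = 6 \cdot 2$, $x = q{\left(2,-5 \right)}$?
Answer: $\frac{38837}{3} \approx 12946.0$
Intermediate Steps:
$x = -10$ ($x = 2 \left(-5\right) = -10$)
$E{\left(b,I \right)} = 12$
$B{\left(L,M \right)} = \frac{L}{3}$
$12367 + \left(E{\left(x,3 \left(6 + 6\right) \right)} 48 + B{\left(8,11 \right)}\right) = 12367 + \left(12 \cdot 48 + \frac{1}{3} \cdot 8\right) = 12367 + \left(576 + \frac{8}{3}\right) = 12367 + \frac{1736}{3} = \frac{38837}{3}$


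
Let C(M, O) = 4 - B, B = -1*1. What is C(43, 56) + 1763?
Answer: 1768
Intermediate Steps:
B = -1
C(M, O) = 5 (C(M, O) = 4 - 1*(-1) = 4 + 1 = 5)
C(43, 56) + 1763 = 5 + 1763 = 1768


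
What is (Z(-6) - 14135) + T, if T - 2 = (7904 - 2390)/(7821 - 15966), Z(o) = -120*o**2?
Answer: -50101733/2715 ≈ -18454.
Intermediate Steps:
T = 3592/2715 (T = 2 + (7904 - 2390)/(7821 - 15966) = 2 + 5514/(-8145) = 2 + 5514*(-1/8145) = 2 - 1838/2715 = 3592/2715 ≈ 1.3230)
(Z(-6) - 14135) + T = (-120*(-6)**2 - 14135) + 3592/2715 = (-120*36 - 14135) + 3592/2715 = (-4320 - 14135) + 3592/2715 = -18455 + 3592/2715 = -50101733/2715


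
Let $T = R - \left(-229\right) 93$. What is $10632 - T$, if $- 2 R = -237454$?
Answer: $-129392$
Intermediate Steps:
$R = 118727$ ($R = \left(- \frac{1}{2}\right) \left(-237454\right) = 118727$)
$T = 140024$ ($T = 118727 - \left(-229\right) 93 = 118727 - -21297 = 118727 + 21297 = 140024$)
$10632 - T = 10632 - 140024 = -129392$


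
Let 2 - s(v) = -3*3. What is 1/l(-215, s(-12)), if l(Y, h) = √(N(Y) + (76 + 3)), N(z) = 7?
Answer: √86/86 ≈ 0.10783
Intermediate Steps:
s(v) = 11 (s(v) = 2 - (-3)*3 = 2 - 1*(-9) = 2 + 9 = 11)
l(Y, h) = √86 (l(Y, h) = √(7 + (76 + 3)) = √(7 + 79) = √86)
1/l(-215, s(-12)) = 1/(√86) = √86/86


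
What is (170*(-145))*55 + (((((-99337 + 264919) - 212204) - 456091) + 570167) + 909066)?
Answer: -379230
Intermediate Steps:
(170*(-145))*55 + (((((-99337 + 264919) - 212204) - 456091) + 570167) + 909066) = -24650*55 + ((((165582 - 212204) - 456091) + 570167) + 909066) = -1355750 + (((-46622 - 456091) + 570167) + 909066) = -1355750 + ((-502713 + 570167) + 909066) = -1355750 + (67454 + 909066) = -1355750 + 976520 = -379230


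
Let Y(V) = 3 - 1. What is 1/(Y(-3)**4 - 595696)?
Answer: -1/595680 ≈ -1.6788e-6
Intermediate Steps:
Y(V) = 2
1/(Y(-3)**4 - 595696) = 1/(2**4 - 595696) = 1/(16 - 595696) = 1/(-595680) = -1/595680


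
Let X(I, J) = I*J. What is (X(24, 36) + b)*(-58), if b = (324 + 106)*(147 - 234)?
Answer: 2119668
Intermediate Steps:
b = -37410 (b = 430*(-87) = -37410)
(X(24, 36) + b)*(-58) = (24*36 - 37410)*(-58) = (864 - 37410)*(-58) = -36546*(-58) = 2119668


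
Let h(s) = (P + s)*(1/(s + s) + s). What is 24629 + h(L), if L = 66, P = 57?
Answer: 1440909/44 ≈ 32748.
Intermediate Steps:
h(s) = (57 + s)*(s + 1/(2*s)) (h(s) = (57 + s)*(1/(s + s) + s) = (57 + s)*(1/(2*s) + s) = (57 + s)*(s + 1/(2*s)))
24629 + h(L) = 24629 + (1/2 + 66**2 + 57*66 + (57/2)/66) = 24629 + (1/2 + 4356 + 3762 + (57/2)*(1/66)) = 24629 + (1/2 + 4356 + 3762 + 19/44) = 24629 + 357233/44 = 1440909/44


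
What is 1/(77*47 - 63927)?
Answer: -1/60308 ≈ -1.6582e-5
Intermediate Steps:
1/(77*47 - 63927) = 1/(3619 - 63927) = 1/(-60308) = -1/60308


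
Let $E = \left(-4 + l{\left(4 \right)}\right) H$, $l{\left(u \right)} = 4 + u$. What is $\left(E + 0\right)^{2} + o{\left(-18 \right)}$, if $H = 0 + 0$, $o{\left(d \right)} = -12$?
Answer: $-12$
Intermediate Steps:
$H = 0$
$E = 0$ ($E = \left(-4 + \left(4 + 4\right)\right) 0 = \left(-4 + 8\right) 0 = 4 \cdot 0 = 0$)
$\left(E + 0\right)^{2} + o{\left(-18 \right)} = \left(0 + 0\right)^{2} - 12 = 0^{2} - 12 = 0 - 12 = -12$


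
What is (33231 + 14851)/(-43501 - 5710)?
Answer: -48082/49211 ≈ -0.97706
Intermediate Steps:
(33231 + 14851)/(-43501 - 5710) = 48082/(-49211) = 48082*(-1/49211) = -48082/49211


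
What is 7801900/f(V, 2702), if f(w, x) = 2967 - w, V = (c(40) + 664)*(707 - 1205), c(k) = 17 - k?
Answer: 1560380/64437 ≈ 24.216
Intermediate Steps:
V = -319218 (V = ((17 - 1*40) + 664)*(707 - 1205) = ((17 - 40) + 664)*(-498) = (-23 + 664)*(-498) = 641*(-498) = -319218)
7801900/f(V, 2702) = 7801900/(2967 - 1*(-319218)) = 7801900/(2967 + 319218) = 7801900/322185 = 7801900*(1/322185) = 1560380/64437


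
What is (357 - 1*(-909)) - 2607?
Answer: -1341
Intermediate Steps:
(357 - 1*(-909)) - 2607 = (357 + 909) - 2607 = 1266 - 2607 = -1341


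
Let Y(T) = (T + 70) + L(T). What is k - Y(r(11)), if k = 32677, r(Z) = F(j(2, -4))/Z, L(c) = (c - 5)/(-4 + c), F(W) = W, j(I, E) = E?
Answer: 17216039/528 ≈ 32606.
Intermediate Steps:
L(c) = (-5 + c)/(-4 + c)
r(Z) = -4/Z
Y(T) = 70 + T + (-5 + T)/(-4 + T) (Y(T) = (T + 70) + (-5 + T)/(-4 + T) = (70 + T) + (-5 + T)/(-4 + T) = 70 + T + (-5 + T)/(-4 + T))
k - Y(r(11)) = 32677 - (-285 + (-4/11)² + 67*(-4/11))/(-4 - 4/11) = 32677 - (-285 + 16/121 - 268/11)/(-48/11) = 32677 - (-11)*(-37417)/(48*121) = 32677 - 1*37417/528 = 32677 - 37417/528 = 17216039/528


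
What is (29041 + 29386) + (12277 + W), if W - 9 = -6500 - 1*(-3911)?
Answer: 68124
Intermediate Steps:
W = -2580 (W = 9 + (-6500 - 1*(-3911)) = 9 + (-6500 + 3911) = 9 - 2589 = -2580)
(29041 + 29386) + (12277 + W) = (29041 + 29386) + (12277 - 2580) = 58427 + 9697 = 68124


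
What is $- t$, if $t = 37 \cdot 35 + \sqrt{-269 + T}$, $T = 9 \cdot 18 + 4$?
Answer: $-1295 - i \sqrt{103} \approx -1295.0 - 10.149 i$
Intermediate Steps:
$T = 166$ ($T = 162 + 4 = 166$)
$t = 1295 + i \sqrt{103}$ ($t = 37 \cdot 35 + \sqrt{-269 + 166} = 1295 + \sqrt{-103} = 1295 + i \sqrt{103} \approx 1295.0 + 10.149 i$)
$- t = - (1295 + i \sqrt{103}) = -1295 - i \sqrt{103}$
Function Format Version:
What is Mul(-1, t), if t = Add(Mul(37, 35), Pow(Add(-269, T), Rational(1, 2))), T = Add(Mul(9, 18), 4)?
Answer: Add(-1295, Mul(-1, I, Pow(103, Rational(1, 2)))) ≈ Add(-1295.0, Mul(-10.149, I))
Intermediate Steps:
T = 166 (T = Add(162, 4) = 166)
t = Add(1295, Mul(I, Pow(103, Rational(1, 2)))) (t = Add(Mul(37, 35), Pow(Add(-269, 166), Rational(1, 2))) = Add(1295, Pow(-103, Rational(1, 2))) = Add(1295, Mul(I, Pow(103, Rational(1, 2)))) ≈ Add(1295.0, Mul(10.149, I)))
Mul(-1, t) = Mul(-1, Add(1295, Mul(I, Pow(103, Rational(1, 2))))) = Add(-1295, Mul(-1, I, Pow(103, Rational(1, 2))))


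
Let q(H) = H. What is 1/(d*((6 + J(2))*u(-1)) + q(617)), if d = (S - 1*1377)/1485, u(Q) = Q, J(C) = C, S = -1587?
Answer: 495/313319 ≈ 0.0015799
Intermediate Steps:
d = -988/495 (d = (-1587 - 1*1377)/1485 = (-1587 - 1377)*(1/1485) = -2964*1/1485 = -988/495 ≈ -1.9960)
1/(d*((6 + J(2))*u(-1)) + q(617)) = 1/(-988*(6 + 2)*(-1)/495 + 617) = 1/(-7904*(-1)/495 + 617) = 1/(-988/495*(-8) + 617) = 1/(7904/495 + 617) = 1/(313319/495) = 495/313319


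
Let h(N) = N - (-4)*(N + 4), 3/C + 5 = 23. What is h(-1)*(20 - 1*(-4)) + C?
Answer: 1585/6 ≈ 264.17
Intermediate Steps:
C = 1/6 (C = 3/(-5 + 23) = 3/18 = 3*(1/18) = 1/6 ≈ 0.16667)
h(N) = 16 + 5*N (h(N) = N - (-4)*(4 + N) = N - (-16 - 4*N) = N + (16 + 4*N) = 16 + 5*N)
h(-1)*(20 - 1*(-4)) + C = (16 + 5*(-1))*(20 - 1*(-4)) + 1/6 = (16 - 5)*(20 + 4) + 1/6 = 11*24 + 1/6 = 264 + 1/6 = 1585/6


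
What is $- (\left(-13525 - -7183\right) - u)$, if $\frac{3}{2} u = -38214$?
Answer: $-19134$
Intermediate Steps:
$u = -25476$ ($u = \frac{2}{3} \left(-38214\right) = -25476$)
$- (\left(-13525 - -7183\right) - u) = - (\left(-13525 - -7183\right) - -25476) = - (\left(-13525 + 7183\right) + 25476) = - (-6342 + 25476) = \left(-1\right) 19134 = -19134$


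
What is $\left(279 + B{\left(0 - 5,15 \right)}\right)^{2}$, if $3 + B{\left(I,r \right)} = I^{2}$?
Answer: $90601$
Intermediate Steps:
$B{\left(I,r \right)} = -3 + I^{2}$
$\left(279 + B{\left(0 - 5,15 \right)}\right)^{2} = \left(279 - \left(3 - \left(0 - 5\right)^{2}\right)\right)^{2} = \left(279 - \left(3 - \left(-5\right)^{2}\right)\right)^{2} = \left(279 + \left(-3 + 25\right)\right)^{2} = \left(279 + 22\right)^{2} = 301^{2} = 90601$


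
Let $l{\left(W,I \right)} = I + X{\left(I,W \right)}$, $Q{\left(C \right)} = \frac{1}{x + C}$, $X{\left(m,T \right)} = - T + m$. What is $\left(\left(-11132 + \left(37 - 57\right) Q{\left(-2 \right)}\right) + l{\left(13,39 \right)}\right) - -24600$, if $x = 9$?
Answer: $\frac{94711}{7} \approx 13530.0$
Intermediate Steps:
$X{\left(m,T \right)} = m - T$
$Q{\left(C \right)} = \frac{1}{9 + C}$
$l{\left(W,I \right)} = - W + 2 I$ ($l{\left(W,I \right)} = I + \left(I - W\right) = - W + 2 I$)
$\left(\left(-11132 + \left(37 - 57\right) Q{\left(-2 \right)}\right) + l{\left(13,39 \right)}\right) - -24600 = \left(\left(-11132 + \frac{37 - 57}{9 - 2}\right) + \left(\left(-1\right) 13 + 2 \cdot 39\right)\right) - -24600 = \left(\left(-11132 - \frac{20}{7}\right) + \left(-13 + 78\right)\right) + 24600 = \left(\left(-11132 - \frac{20}{7}\right) + 65\right) + 24600 = \left(- \frac{77944}{7} + 65\right) + 24600 = - \frac{77489}{7} + 24600 = \frac{94711}{7}$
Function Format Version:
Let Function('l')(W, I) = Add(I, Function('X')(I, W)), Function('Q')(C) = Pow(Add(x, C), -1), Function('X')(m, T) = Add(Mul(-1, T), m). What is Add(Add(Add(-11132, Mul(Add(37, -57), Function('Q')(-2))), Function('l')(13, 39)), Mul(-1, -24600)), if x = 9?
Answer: Rational(94711, 7) ≈ 13530.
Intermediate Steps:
Function('X')(m, T) = Add(m, Mul(-1, T))
Function('Q')(C) = Pow(Add(9, C), -1)
Function('l')(W, I) = Add(Mul(-1, W), Mul(2, I)) (Function('l')(W, I) = Add(I, Add(I, Mul(-1, W))) = Add(Mul(-1, W), Mul(2, I)))
Add(Add(Add(-11132, Mul(Add(37, -57), Function('Q')(-2))), Function('l')(13, 39)), Mul(-1, -24600)) = Add(Add(Add(-11132, Mul(Add(37, -57), Pow(Add(9, -2), -1))), Add(Mul(-1, 13), Mul(2, 39))), Mul(-1, -24600)) = Add(Add(Add(-11132, Mul(-20, Pow(7, -1))), Add(-13, 78)), 24600) = Add(Add(Add(-11132, Mul(-20, Rational(1, 7))), 65), 24600) = Add(Add(Add(-11132, Rational(-20, 7)), 65), 24600) = Add(Add(Rational(-77944, 7), 65), 24600) = Add(Rational(-77489, 7), 24600) = Rational(94711, 7)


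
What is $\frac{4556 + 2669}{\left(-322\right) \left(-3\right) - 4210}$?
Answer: $- \frac{7225}{3244} \approx -2.2272$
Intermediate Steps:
$\frac{4556 + 2669}{\left(-322\right) \left(-3\right) - 4210} = \frac{7225}{966 - 4210} = \frac{7225}{-3244} = 7225 \left(- \frac{1}{3244}\right) = - \frac{7225}{3244}$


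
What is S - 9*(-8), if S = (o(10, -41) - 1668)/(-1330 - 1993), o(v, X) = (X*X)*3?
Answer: 235881/3323 ≈ 70.984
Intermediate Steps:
o(v, X) = 3*X² (o(v, X) = X²*3 = 3*X²)
S = -3375/3323 (S = (3*(-41)² - 1668)/(-1330 - 1993) = (3*1681 - 1668)/(-3323) = (5043 - 1668)*(-1/3323) = 3375*(-1/3323) = -3375/3323 ≈ -1.0156)
S - 9*(-8) = -3375/3323 - 9*(-8) = -3375/3323 - 1*(-72) = -3375/3323 + 72 = 235881/3323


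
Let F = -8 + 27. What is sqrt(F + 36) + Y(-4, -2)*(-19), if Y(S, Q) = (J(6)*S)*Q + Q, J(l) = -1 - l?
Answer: 1102 + sqrt(55) ≈ 1109.4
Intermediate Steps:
F = 19
Y(S, Q) = Q - 7*Q*S (Y(S, Q) = ((-1 - 1*6)*S)*Q + Q = ((-1 - 6)*S)*Q + Q = (-7*S)*Q + Q = -7*Q*S + Q = Q - 7*Q*S)
sqrt(F + 36) + Y(-4, -2)*(-19) = sqrt(19 + 36) - 2*(1 - 7*(-4))*(-19) = sqrt(55) - 2*(1 + 28)*(-19) = sqrt(55) - 2*29*(-19) = sqrt(55) - 58*(-19) = sqrt(55) + 1102 = 1102 + sqrt(55)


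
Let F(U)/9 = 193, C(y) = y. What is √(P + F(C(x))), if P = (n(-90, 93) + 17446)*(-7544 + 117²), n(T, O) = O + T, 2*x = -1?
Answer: √107225842 ≈ 10355.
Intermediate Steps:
x = -½ (x = (½)*(-1) = -½ ≈ -0.50000)
F(U) = 1737 (F(U) = 9*193 = 1737)
P = 107224105 (P = ((93 - 90) + 17446)*(-7544 + 117²) = (3 + 17446)*(-7544 + 13689) = 17449*6145 = 107224105)
√(P + F(C(x))) = √(107224105 + 1737) = √107225842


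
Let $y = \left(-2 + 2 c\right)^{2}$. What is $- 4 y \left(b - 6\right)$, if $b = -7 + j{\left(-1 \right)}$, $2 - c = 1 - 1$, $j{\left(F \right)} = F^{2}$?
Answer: $192$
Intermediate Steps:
$c = 2$ ($c = 2 - \left(1 - 1\right) = 2 - 0 = 2 + 0 = 2$)
$b = -6$ ($b = -7 + \left(-1\right)^{2} = -7 + 1 = -6$)
$y = 4$ ($y = \left(-2 + 2 \cdot 2\right)^{2} = \left(-2 + 4\right)^{2} = 2^{2} = 4$)
$- 4 y \left(b - 6\right) = \left(-4\right) 4 \left(-6 - 6\right) = \left(-16\right) \left(-12\right) = 192$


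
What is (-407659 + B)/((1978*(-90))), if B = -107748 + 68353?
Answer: 74509/29670 ≈ 2.5113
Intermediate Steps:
B = -39395
(-407659 + B)/((1978*(-90))) = (-407659 - 39395)/((1978*(-90))) = -447054/(-178020) = -447054*(-1/178020) = 74509/29670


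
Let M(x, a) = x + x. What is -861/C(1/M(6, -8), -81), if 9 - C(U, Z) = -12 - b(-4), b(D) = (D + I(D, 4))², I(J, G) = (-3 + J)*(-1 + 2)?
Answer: -861/142 ≈ -6.0634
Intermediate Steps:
M(x, a) = 2*x
I(J, G) = -3 + J (I(J, G) = (-3 + J)*1 = -3 + J)
b(D) = (-3 + 2*D)² (b(D) = (D + (-3 + D))² = (-3 + 2*D)²)
C(U, Z) = 142 (C(U, Z) = 9 - (-12 - (-3 + 2*(-4))²) = 9 - (-12 - (-3 - 8)²) = 9 - (-12 - 1*(-11)²) = 9 - (-12 - 1*121) = 9 - (-12 - 121) = 9 - 1*(-133) = 9 + 133 = 142)
-861/C(1/M(6, -8), -81) = -861/142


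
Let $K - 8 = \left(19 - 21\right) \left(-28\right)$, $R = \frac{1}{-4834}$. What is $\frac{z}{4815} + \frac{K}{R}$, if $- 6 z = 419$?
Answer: $- \frac{8937873059}{28890} \approx -3.0938 \cdot 10^{5}$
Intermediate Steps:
$z = - \frac{419}{6}$ ($z = \left(- \frac{1}{6}\right) 419 = - \frac{419}{6} \approx -69.833$)
$R = - \frac{1}{4834} \approx -0.00020687$
$K = 64$ ($K = 8 + \left(19 - 21\right) \left(-28\right) = 8 - -56 = 8 + 56 = 64$)
$\frac{z}{4815} + \frac{K}{R} = - \frac{419}{6 \cdot 4815} + \frac{64}{- \frac{1}{4834}} = \left(- \frac{419}{6}\right) \frac{1}{4815} + 64 \left(-4834\right) = - \frac{419}{28890} - 309376 = - \frac{8937873059}{28890}$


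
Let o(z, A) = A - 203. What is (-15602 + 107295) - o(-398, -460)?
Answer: 92356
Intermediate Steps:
o(z, A) = -203 + A
(-15602 + 107295) - o(-398, -460) = (-15602 + 107295) - (-203 - 460) = 91693 - 1*(-663) = 91693 + 663 = 92356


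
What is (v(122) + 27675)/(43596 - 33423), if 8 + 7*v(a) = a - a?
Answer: 193717/71211 ≈ 2.7203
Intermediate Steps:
v(a) = -8/7 (v(a) = -8/7 + (a - a)/7 = -8/7 + (1/7)*0 = -8/7 + 0 = -8/7)
(v(122) + 27675)/(43596 - 33423) = (-8/7 + 27675)/(43596 - 33423) = (193717/7)/10173 = (193717/7)*(1/10173) = 193717/71211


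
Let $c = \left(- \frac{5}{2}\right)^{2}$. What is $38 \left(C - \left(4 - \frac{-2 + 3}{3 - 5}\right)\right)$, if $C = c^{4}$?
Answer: $\frac{7399987}{128} \approx 57812.0$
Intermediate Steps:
$c = \frac{25}{4}$ ($c = \left(\left(-5\right) \frac{1}{2}\right)^{2} = \left(- \frac{5}{2}\right)^{2} = \frac{25}{4} \approx 6.25$)
$C = \frac{390625}{256}$ ($C = \left(\frac{25}{4}\right)^{4} = \frac{390625}{256} \approx 1525.9$)
$38 \left(C - \left(4 - \frac{-2 + 3}{3 - 5}\right)\right) = 38 \left(\frac{390625}{256} - \left(4 - \frac{-2 + 3}{3 - 5}\right)\right) = 38 \left(\frac{390625}{256} - \left(4 - \frac{1}{-2}\right)\right) = 38 \left(\frac{390625}{256} + \left(-4 + 1 \left(- \frac{1}{2}\right)\right)\right) = 38 \left(\frac{390625}{256} - \frac{9}{2}\right) = 38 \cdot \frac{389473}{256} = \frac{7399987}{128}$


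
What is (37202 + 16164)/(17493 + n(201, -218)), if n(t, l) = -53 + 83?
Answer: 53366/17523 ≈ 3.0455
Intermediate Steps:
n(t, l) = 30
(37202 + 16164)/(17493 + n(201, -218)) = (37202 + 16164)/(17493 + 30) = 53366/17523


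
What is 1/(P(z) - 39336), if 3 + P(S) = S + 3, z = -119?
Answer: -1/39455 ≈ -2.5345e-5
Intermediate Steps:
P(S) = S (P(S) = -3 + (S + 3) = -3 + (3 + S) = S)
1/(P(z) - 39336) = 1/(-119 - 39336) = 1/(-39455) = -1/39455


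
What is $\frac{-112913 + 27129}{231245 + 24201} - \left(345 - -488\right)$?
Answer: $- \frac{106436151}{127723} \approx -833.34$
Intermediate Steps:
$\frac{-112913 + 27129}{231245 + 24201} - \left(345 - -488\right) = - \frac{85784}{255446} - \left(345 + 488\right) = \left(-85784\right) \frac{1}{255446} - 833 = - \frac{42892}{127723} - 833 = - \frac{106436151}{127723}$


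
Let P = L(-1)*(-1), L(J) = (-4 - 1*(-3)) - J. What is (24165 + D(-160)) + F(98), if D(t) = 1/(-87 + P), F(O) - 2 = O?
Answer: 2111054/87 ≈ 24265.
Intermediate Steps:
L(J) = -1 - J (L(J) = (-4 + 3) - J = -1 - J)
F(O) = 2 + O
P = 0 (P = (-1 - 1*(-1))*(-1) = (-1 + 1)*(-1) = 0*(-1) = 0)
D(t) = -1/87 (D(t) = 1/(-87 + 0) = 1/(-87) = -1/87)
(24165 + D(-160)) + F(98) = (24165 - 1/87) + (2 + 98) = 2102354/87 + 100 = 2111054/87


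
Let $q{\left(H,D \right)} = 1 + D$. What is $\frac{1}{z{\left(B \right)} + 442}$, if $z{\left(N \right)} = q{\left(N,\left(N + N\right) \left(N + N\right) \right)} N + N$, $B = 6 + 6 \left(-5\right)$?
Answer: $- \frac{1}{54902} \approx -1.8214 \cdot 10^{-5}$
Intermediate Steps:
$B = -24$ ($B = 6 - 30 = -24$)
$z{\left(N \right)} = N + N \left(1 + 4 N^{2}\right)$ ($z{\left(N \right)} = \left(1 + \left(N + N\right) \left(N + N\right)\right) N + N = \left(1 + 2 N 2 N\right) N + N = \left(1 + 4 N^{2}\right) N + N = N \left(1 + 4 N^{2}\right) + N = N + N \left(1 + 4 N^{2}\right)$)
$\frac{1}{z{\left(B \right)} + 442} = \frac{1}{\left(2 \left(-24\right) + 4 \left(-24\right)^{3}\right) + 442} = \frac{1}{\left(-48 + 4 \left(-13824\right)\right) + 442} = \frac{1}{\left(-48 - 55296\right) + 442} = \frac{1}{-55344 + 442} = \frac{1}{-54902} = - \frac{1}{54902}$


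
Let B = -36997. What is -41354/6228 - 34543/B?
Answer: -657420067/115208658 ≈ -5.7063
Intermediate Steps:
-41354/6228 - 34543/B = -41354/6228 - 34543/(-36997) = -41354*1/6228 - 34543*(-1/36997) = -20677/3114 + 34543/36997 = -657420067/115208658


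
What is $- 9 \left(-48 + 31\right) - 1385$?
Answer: $-1232$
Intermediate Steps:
$- 9 \left(-48 + 31\right) - 1385 = \left(-9\right) \left(-17\right) - 1385 = 153 - 1385 = -1232$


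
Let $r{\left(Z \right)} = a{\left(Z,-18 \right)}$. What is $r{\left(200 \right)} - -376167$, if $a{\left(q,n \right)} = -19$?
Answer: $376148$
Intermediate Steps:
$r{\left(Z \right)} = -19$
$r{\left(200 \right)} - -376167 = -19 - -376167 = -19 + 376167 = 376148$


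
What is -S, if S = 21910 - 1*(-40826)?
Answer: -62736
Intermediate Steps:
S = 62736 (S = 21910 + 40826 = 62736)
-S = -1*62736 = -62736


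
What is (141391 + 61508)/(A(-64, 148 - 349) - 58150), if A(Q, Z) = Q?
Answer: -202899/58214 ≈ -3.4854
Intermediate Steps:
(141391 + 61508)/(A(-64, 148 - 349) - 58150) = (141391 + 61508)/(-64 - 58150) = 202899/(-58214) = 202899*(-1/58214) = -202899/58214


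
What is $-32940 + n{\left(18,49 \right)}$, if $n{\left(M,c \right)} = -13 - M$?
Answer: $-32971$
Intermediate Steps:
$-32940 + n{\left(18,49 \right)} = -32940 - 31 = -32971$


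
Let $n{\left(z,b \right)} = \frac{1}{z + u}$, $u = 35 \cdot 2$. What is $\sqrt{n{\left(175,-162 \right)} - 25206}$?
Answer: $\frac{i \sqrt{30877345}}{35} \approx 158.76 i$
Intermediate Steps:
$u = 70$
$n{\left(z,b \right)} = \frac{1}{70 + z}$ ($n{\left(z,b \right)} = \frac{1}{z + 70} = \frac{1}{70 + z}$)
$\sqrt{n{\left(175,-162 \right)} - 25206} = \sqrt{\frac{1}{70 + 175} - 25206} = \sqrt{\frac{1}{245} - 25206} = \sqrt{- \frac{6175469}{245}} = \frac{i \sqrt{30877345}}{35}$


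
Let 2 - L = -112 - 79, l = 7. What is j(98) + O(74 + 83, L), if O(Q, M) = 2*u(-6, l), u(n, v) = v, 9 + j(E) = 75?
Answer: 80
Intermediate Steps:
j(E) = 66 (j(E) = -9 + 75 = 66)
L = 193 (L = 2 - (-112 - 79) = 2 - 1*(-191) = 2 + 191 = 193)
O(Q, M) = 14 (O(Q, M) = 2*7 = 14)
j(98) + O(74 + 83, L) = 66 + 14 = 80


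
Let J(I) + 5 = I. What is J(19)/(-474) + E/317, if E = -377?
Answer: -91568/75129 ≈ -1.2188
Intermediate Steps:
J(I) = -5 + I
J(19)/(-474) + E/317 = (-5 + 19)/(-474) - 377/317 = 14*(-1/474) - 377*1/317 = -7/237 - 377/317 = -91568/75129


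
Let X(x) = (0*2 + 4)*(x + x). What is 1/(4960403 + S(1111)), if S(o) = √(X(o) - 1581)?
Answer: 4960403/24605597915102 - √7307/24605597915102 ≈ 2.0159e-7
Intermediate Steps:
X(x) = 8*x (X(x) = (0 + 4)*(2*x) = 4*(2*x) = 8*x)
S(o) = √(-1581 + 8*o) (S(o) = √(8*o - 1581) = √(-1581 + 8*o))
1/(4960403 + S(1111)) = 1/(4960403 + √(-1581 + 8*1111)) = 1/(4960403 + √(-1581 + 8888)) = 1/(4960403 + √7307)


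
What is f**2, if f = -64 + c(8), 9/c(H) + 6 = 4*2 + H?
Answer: 398161/100 ≈ 3981.6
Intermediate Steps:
c(H) = 9/(2 + H) (c(H) = 9/(-6 + (4*2 + H)) = 9/(-6 + (8 + H)) = 9/(2 + H))
f = -631/10 (f = -64 + 9/(2 + 8) = -64 + 9/10 = -631/10 ≈ -63.100)
f**2 = (-631/10)**2 = 398161/100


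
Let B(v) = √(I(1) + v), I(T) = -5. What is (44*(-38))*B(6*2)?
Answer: -1672*√7 ≈ -4423.7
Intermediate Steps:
B(v) = √(-5 + v)
(44*(-38))*B(6*2) = (44*(-38))*√(-5 + 6*2) = -1672*√(-5 + 12) = -1672*√7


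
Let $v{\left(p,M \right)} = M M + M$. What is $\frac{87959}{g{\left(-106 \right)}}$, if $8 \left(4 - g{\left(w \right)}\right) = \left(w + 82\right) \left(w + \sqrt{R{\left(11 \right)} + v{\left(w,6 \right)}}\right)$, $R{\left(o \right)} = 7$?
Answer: $- \frac{87959}{293} \approx -300.2$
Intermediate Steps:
$v{\left(p,M \right)} = M + M^{2}$ ($v{\left(p,M \right)} = M^{2} + M = M + M^{2}$)
$g{\left(w \right)} = 4 - \frac{\left(7 + w\right) \left(82 + w\right)}{8}$ ($g{\left(w \right)} = 4 - \frac{\left(w + 82\right) \left(w + \sqrt{7 + 6 \left(1 + 6\right)}\right)}{8} = 4 - \frac{\left(82 + w\right) \left(w + \sqrt{7 + 6 \cdot 7}\right)}{8} = 4 - \frac{\left(82 + w\right) \left(w + \sqrt{7 + 42}\right)}{8} = 4 - \frac{\left(82 + w\right) \left(w + \sqrt{49}\right)}{8} = 4 - \frac{\left(82 + w\right) \left(w + 7\right)}{8} = 4 - \frac{\left(82 + w\right) \left(7 + w\right)}{8} = 4 - \frac{\left(7 + w\right) \left(82 + w\right)}{8}$)
$\frac{87959}{g{\left(-106 \right)}} = \frac{87959}{- \frac{271}{4} - - \frac{4717}{4} - \frac{\left(-106\right)^{2}}{8}} = \frac{87959}{- \frac{271}{4} + \frac{4717}{4} - \frac{2809}{2}} = \frac{87959}{-293} = 87959 \left(- \frac{1}{293}\right) = - \frac{87959}{293}$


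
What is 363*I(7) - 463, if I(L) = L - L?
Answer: -463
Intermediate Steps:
I(L) = 0
363*I(7) - 463 = 363*0 - 463 = 0 - 463 = -463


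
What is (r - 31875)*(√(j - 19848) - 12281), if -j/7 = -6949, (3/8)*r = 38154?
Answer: -858061189 + 69869*√28795 ≈ -8.4620e+8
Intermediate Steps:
r = 101744 (r = (8/3)*38154 = 101744)
j = 48643 (j = -7*(-6949) = 48643)
(r - 31875)*(√(j - 19848) - 12281) = (101744 - 31875)*(√(48643 - 19848) - 12281) = 69869*(√28795 - 12281) = 69869*(-12281 + √28795) = -858061189 + 69869*√28795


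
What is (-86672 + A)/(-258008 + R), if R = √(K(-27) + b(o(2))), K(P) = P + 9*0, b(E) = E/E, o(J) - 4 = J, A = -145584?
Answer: 29961953024/33284064045 + 116128*I*√26/33284064045 ≈ 0.90019 + 1.779e-5*I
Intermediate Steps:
o(J) = 4 + J
b(E) = 1
K(P) = P (K(P) = P + 0 = P)
R = I*√26 (R = √(-27 + 1) = √(-26) = I*√26 ≈ 5.099*I)
(-86672 + A)/(-258008 + R) = (-86672 - 145584)/(-258008 + I*√26) = -232256/(-258008 + I*√26)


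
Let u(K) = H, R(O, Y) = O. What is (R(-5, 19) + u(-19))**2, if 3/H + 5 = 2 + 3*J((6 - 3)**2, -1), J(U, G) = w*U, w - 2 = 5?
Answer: 95481/3844 ≈ 24.839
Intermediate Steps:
w = 7 (w = 2 + 5 = 7)
J(U, G) = 7*U
H = 1/62 (H = 3/(-5 + (2 + 3*(7*(6 - 3)**2))) = 3/(-5 + (2 + 3*(7*3**2))) = 3/(-5 + (2 + 3*(7*9))) = 3/(-5 + (2 + 3*63)) = 3/(-5 + (2 + 189)) = 3/(-5 + 191) = 3/186 = 3*(1/186) = 1/62 ≈ 0.016129)
u(K) = 1/62
(R(-5, 19) + u(-19))**2 = (-5 + 1/62)**2 = (-309/62)**2 = 95481/3844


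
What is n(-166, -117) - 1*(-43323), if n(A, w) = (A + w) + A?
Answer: 42874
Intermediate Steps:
n(A, w) = w + 2*A
n(-166, -117) - 1*(-43323) = (-117 + 2*(-166)) - 1*(-43323) = (-117 - 332) + 43323 = -449 + 43323 = 42874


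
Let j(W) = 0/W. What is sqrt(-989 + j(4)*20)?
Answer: I*sqrt(989) ≈ 31.448*I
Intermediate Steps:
j(W) = 0
sqrt(-989 + j(4)*20) = sqrt(-989 + 0*20) = sqrt(-989 + 0) = sqrt(-989) = I*sqrt(989)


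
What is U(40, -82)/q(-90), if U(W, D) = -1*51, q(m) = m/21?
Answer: 119/10 ≈ 11.900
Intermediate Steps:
q(m) = m/21 (q(m) = m*(1/21) = m/21)
U(W, D) = -51
U(40, -82)/q(-90) = -51/((1/21)*(-90)) = -51/(-30/7) = -51*(-7/30) = 119/10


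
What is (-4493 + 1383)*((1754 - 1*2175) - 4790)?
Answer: 16206210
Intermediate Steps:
(-4493 + 1383)*((1754 - 1*2175) - 4790) = -3110*((1754 - 2175) - 4790) = -3110*(-421 - 4790) = -3110*(-5211) = 16206210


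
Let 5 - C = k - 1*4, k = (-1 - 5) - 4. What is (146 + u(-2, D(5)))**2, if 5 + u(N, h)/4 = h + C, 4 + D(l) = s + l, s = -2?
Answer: 39204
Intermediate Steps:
k = -10 (k = -6 - 4 = -10)
D(l) = -6 + l (D(l) = -4 + (-2 + l) = -6 + l)
C = 19 (C = 5 - (-10 - 1*4) = 5 - (-10 - 4) = 5 - 1*(-14) = 5 + 14 = 19)
u(N, h) = 56 + 4*h (u(N, h) = -20 + 4*(h + 19) = -20 + 4*(19 + h) = -20 + (76 + 4*h) = 56 + 4*h)
(146 + u(-2, D(5)))**2 = (146 + (56 + 4*(-6 + 5)))**2 = (146 + (56 + 4*(-1)))**2 = (146 + (56 - 4))**2 = (146 + 52)**2 = 198**2 = 39204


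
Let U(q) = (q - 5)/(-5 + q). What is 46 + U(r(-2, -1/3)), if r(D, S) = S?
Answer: 47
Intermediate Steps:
U(q) = 1 (U(q) = (-5 + q)/(-5 + q) = 1)
46 + U(r(-2, -1/3)) = 46 + 1 = 47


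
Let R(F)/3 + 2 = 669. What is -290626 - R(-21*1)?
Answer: -292627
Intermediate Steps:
R(F) = 2001 (R(F) = -6 + 3*669 = -6 + 2007 = 2001)
-290626 - R(-21*1) = -290626 - 1*2001 = -290626 - 2001 = -292627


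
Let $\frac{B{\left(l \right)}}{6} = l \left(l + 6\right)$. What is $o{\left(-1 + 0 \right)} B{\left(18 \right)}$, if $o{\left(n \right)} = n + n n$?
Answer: $0$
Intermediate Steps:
$o{\left(n \right)} = n + n^{2}$
$B{\left(l \right)} = 6 l \left(6 + l\right)$ ($B{\left(l \right)} = 6 l \left(l + 6\right) = 6 l \left(6 + l\right)$)
$o{\left(-1 + 0 \right)} B{\left(18 \right)} = \left(-1 + 0\right) \left(1 + \left(-1 + 0\right)\right) 6 \cdot 18 \left(6 + 18\right) = - (1 - 1) 6 \cdot 18 \cdot 24 = \left(-1\right) 0 \cdot 2592 = 0 \cdot 2592 = 0$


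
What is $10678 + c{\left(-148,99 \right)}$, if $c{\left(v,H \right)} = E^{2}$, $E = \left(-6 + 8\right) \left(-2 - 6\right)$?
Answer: $10934$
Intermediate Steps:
$E = -16$ ($E = 2 \left(-8\right) = -16$)
$c{\left(v,H \right)} = 256$ ($c{\left(v,H \right)} = \left(-16\right)^{2} = 256$)
$10678 + c{\left(-148,99 \right)} = 10678 + 256 = 10934$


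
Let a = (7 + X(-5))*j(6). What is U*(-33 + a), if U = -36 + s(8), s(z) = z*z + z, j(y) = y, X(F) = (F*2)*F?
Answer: 11124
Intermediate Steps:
X(F) = 2*F² (X(F) = (2*F)*F = 2*F²)
s(z) = z + z² (s(z) = z² + z = z + z²)
U = 36 (U = -36 + 8*(1 + 8) = -36 + 8*9 = -36 + 72 = 36)
a = 342 (a = (7 + 2*(-5)²)*6 = (7 + 2*25)*6 = (7 + 50)*6 = 57*6 = 342)
U*(-33 + a) = 36*(-33 + 342) = 36*309 = 11124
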